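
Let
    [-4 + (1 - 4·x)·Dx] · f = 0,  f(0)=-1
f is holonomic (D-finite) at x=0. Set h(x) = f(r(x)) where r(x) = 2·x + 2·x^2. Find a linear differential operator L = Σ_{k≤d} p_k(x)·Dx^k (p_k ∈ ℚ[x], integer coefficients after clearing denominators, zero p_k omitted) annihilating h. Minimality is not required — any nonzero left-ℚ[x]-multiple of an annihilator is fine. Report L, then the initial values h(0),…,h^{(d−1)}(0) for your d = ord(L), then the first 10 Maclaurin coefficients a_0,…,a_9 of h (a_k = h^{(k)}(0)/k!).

L = (8 + 16·x) + (-1 + 8·x + 8·x^2)·Dx  (order 1).
h: a_k = -1, -8, -72, -640, -5696, -50688, -451072, -4014080, -35721216, -317882368, …
ICs: h(0) = -1.

f: a_k = -1, -4, -16, -64, -256, -1024, -4096, -16384, -65536, -262144, …
h₀=f(r): pull back L_f along r ⇒ L₀.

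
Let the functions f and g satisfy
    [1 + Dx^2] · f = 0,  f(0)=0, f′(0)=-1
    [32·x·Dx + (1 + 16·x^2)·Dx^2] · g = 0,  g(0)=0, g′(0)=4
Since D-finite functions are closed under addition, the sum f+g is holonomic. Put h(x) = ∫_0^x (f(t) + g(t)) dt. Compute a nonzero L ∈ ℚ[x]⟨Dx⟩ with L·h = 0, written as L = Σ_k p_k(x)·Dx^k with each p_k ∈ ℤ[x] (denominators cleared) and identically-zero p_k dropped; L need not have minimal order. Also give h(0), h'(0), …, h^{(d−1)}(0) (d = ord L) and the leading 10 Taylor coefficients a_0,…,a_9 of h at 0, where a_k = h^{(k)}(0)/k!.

L = (-6112·x + 99328·x^3 + 8192·x^5)·Dx^2 + (-31 + 1072·x^2 + 25344·x^4 + 4096·x^6)·Dx^3 + (-6112·x + 99328·x^3 + 8192·x^5)·Dx^4 + (-31 + 1072·x^2 + 25344·x^4 + 4096·x^6)·Dx^5  (order 5).
h: a_k = 0, 0, 3/2, 0, -127/24, 0, 4915/144, 0, -11796479/40320, 0, …
ICs: h(0) = 0, h′(0) = 0, h′′(0) = 3, h′′′(0) = 0, h′′′′(0) = -127.

f: a_k = 0, -1, 0, 1/6, 0, -1/120, 0, 1/5040, 0, -1/362880, …
g: a_k = 0, 4, 0, -64/3, 0, 1024/5, 0, -16384/7, 0, 262144/9, …
Sum ⇒ L₀ = lclm(L_f,L_g) in ℚ(x)⟨Dx⟩.
∫: right-multiply L₀ by Dx.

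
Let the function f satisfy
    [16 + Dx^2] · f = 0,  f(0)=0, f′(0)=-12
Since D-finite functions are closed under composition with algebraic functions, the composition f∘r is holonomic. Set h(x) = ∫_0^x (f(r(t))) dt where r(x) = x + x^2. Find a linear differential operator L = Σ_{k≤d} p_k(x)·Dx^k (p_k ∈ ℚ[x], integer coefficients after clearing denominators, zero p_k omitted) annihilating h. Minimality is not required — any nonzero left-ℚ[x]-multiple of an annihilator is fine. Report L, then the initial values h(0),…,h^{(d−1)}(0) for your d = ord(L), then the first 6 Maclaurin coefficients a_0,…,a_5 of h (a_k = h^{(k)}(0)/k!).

f: a_k = 0, -12, 0, 32, 0, -128/5, …
L₀ from L_f via x↦r, Dx↦r'^{-1}Dx.
∫: right-multiply L₀ by Dx.
L = (16 + 96·x + 192·x^2 + 128·x^3)·Dx - 2·Dx^2 + (1 + 2·x)·Dx^3  (order 3).
h: a_k = 0, 0, -6, -4, 8, 96/5, …
ICs: h(0) = 0, h′(0) = 0, h′′(0) = -12.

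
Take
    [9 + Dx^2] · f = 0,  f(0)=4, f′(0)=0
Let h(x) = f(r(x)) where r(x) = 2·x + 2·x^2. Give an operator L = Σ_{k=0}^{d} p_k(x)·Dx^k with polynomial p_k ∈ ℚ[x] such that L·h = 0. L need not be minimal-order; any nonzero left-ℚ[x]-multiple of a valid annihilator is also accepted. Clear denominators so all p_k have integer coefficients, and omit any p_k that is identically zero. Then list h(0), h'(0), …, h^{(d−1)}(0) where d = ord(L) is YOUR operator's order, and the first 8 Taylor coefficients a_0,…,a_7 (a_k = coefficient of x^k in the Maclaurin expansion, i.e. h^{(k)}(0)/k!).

f: a_k = 4, 0, -18, 0, 27/2, 0, -81/20, 0, …
h₀=f(r): pull back L_f along r ⇒ L₀.
L = (36 + 216·x + 432·x^2 + 288·x^3) - 2·Dx + (1 + 2·x)·Dx^2  (order 2).
h: a_k = 4, 0, -72, -144, 144, 864, 5184/5, -3456/5, …
ICs: h(0) = 4, h′(0) = 0.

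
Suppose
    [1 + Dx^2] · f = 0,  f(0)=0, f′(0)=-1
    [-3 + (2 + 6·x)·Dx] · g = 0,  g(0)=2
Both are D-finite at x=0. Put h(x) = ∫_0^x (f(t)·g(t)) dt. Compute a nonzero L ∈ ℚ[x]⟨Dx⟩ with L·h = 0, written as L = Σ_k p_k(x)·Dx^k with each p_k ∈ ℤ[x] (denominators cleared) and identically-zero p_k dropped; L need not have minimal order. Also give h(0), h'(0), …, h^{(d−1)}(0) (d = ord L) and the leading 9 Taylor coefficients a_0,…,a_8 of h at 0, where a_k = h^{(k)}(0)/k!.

f: a_k = 0, -1, 0, 1/6, 0, -1/120, 0, 1/5040, 0, …
g: a_k = 2, 3, -9/4, 27/8, -405/64, 1701/128, -15309/512, 72171/1024, -2814669/16384, …
L₀ := L_f ⊗_s L_g (sym. prod.), ord ≤ 2.
h=∫h₀ ⇒ L = L₀·Dx.
L = (31 + 24·x + 36·x^2)·Dx + (-12 - 36·x)·Dx^2 + (4 + 24·x + 36·x^2)·Dx^3  (order 3).
h: a_k = 0, 0, -1, -1, 31/48, -23/40, 5699/5760, -8161/4480, 4655323/1290240, …
ICs: h(0) = 0, h′(0) = 0, h′′(0) = -2.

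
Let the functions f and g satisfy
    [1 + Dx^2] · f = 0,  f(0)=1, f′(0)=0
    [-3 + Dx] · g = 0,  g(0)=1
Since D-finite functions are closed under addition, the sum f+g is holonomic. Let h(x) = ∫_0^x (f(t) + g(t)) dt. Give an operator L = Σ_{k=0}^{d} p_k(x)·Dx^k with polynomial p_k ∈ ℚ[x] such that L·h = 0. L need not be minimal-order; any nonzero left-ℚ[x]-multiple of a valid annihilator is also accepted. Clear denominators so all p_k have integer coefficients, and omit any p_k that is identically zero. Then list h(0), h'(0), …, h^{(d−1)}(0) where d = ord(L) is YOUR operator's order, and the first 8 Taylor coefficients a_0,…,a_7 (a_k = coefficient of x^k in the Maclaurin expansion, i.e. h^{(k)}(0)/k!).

f: a_k = 1, 0, -1/2, 0, 1/24, 0, -1/720, 0, …
g: a_k = 1, 3, 9/2, 9/2, 27/8, 81/40, 81/80, 243/560, …
Sum ⇒ L₀ = lclm(L_f,L_g) in ℚ(x)⟨Dx⟩.
∫: right-multiply L₀ by Dx.
L = -3·Dx + Dx^2 - 3·Dx^3 + Dx^4  (order 4).
h: a_k = 0, 2, 3/2, 4/3, 9/8, 41/60, 27/80, 13/90, …
ICs: h(0) = 0, h′(0) = 2, h′′(0) = 3, h′′′(0) = 8.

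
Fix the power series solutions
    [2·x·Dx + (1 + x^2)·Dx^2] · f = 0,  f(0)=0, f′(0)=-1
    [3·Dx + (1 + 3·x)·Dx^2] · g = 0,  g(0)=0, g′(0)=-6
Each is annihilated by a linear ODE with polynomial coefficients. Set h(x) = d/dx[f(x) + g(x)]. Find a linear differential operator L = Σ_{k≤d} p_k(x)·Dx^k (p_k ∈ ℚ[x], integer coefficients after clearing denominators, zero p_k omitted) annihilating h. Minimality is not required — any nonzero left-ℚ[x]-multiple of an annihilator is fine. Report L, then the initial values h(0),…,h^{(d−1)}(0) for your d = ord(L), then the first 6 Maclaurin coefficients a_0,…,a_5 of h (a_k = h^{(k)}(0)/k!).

L = (-6 - 54·x + 18·x^2 + 18·x^3) + (-20 - 12·x - 48·x^2 + 36·x^3 + 36·x^4)·Dx + (-3 - 7·x + 6·x^2 + 2·x^3 + 9·x^4 + 9·x^5)·Dx^2  (order 2).
h: a_k = -7, 18, -53, 162, -487, 1458, …
ICs: h(0) = -7, h′(0) = 18.

f: a_k = 0, -1, 0, 1/3, 0, -1/5, …
g: a_k = 0, -6, 9, -18, 81/2, -486/5, …
Sum ⇒ L₀ = lclm(L_f,L_g) in ℚ(x)⟨Dx⟩.
Derive L from L₀ (diff closure).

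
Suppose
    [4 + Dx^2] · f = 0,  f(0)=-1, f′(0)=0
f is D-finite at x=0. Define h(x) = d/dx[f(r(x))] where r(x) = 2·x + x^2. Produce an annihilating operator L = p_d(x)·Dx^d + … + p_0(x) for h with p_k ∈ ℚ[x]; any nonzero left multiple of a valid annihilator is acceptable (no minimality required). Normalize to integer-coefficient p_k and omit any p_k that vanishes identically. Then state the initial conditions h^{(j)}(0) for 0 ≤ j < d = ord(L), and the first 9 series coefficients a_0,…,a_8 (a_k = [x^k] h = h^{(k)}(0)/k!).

f: a_k = -1, 0, 2, 0, -2/3, 0, 4/45, 0, -2/315, …
f∘r: x↦r, Dx↦Dx/r' in L_f ⇒ L₀.
Differentiate: ansatz ord ≤ ord L₀ ⇒ L.
L = (19 + 64·x + 96·x^2 + 64·x^3 + 16·x^4) + (-3 - 3·x)·Dx + (1 + 2·x + x^2)·Dx^2  (order 2).
h: a_k = 0, 16, 24, -104/3, -320/3, -928/15, 1232/15, 47984/315, 2432/35, …
ICs: h(0) = 0, h′(0) = 16.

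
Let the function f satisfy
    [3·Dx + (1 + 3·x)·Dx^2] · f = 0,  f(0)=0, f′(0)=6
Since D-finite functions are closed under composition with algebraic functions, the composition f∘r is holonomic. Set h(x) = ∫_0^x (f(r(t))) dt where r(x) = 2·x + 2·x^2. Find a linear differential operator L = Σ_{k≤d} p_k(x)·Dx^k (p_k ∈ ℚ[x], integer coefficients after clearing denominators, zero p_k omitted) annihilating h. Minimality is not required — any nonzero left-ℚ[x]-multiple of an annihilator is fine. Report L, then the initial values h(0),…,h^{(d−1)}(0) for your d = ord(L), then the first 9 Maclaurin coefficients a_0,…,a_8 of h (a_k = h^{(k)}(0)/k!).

f: a_k = 0, 6, -9, 18, -81/2, 486/5, -243, 4374/7, -6561/4, …
Change of var in L_f (x↦r) gives L₀.
∫: right-multiply L₀ by Dx.
L = (4 + 12·x + 12·x^2)·Dx^2 + (1 + 8·x + 18·x^2 + 12·x^3)·Dx^3  (order 3).
h: a_k = 0, 0, 6, -8, 18, -252/5, 792/5, -3744/7, 13284/7, …
ICs: h(0) = 0, h′(0) = 0, h′′(0) = 12.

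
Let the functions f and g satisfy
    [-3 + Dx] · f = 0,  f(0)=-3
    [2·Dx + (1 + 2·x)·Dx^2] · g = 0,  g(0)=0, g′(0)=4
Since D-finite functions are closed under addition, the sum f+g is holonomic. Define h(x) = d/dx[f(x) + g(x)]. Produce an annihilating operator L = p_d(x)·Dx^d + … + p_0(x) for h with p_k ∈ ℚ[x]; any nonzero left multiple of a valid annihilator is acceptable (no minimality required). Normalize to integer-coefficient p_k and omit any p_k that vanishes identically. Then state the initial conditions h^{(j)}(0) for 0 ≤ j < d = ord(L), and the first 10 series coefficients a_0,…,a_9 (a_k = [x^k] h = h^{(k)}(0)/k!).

L = (-42 - 36·x) + (-1 - 36·x - 36·x^2)·Dx + (5 + 16·x + 12·x^2)·Dx^2  (order 2).
h: a_k = -5, -35, -49/2, -145/2, 269/8, -5849/40, 19751/80, -288907/560, 4580959/4480, -9177227/4480, …
ICs: h(0) = -5, h′(0) = -35.

f: a_k = -3, -9, -27/2, -27/2, -81/8, -243/40, -243/80, -729/560, -2187/4480, -729/4480, …
g: a_k = 0, 4, -4, 16/3, -8, 64/5, -64/3, 256/7, -64, 1024/9, …
f+g: L₀ = lclm(L_f,L_g), ord ≤ 1+2.
h=h₀': d/dx-closure on L₀ ⇒ L.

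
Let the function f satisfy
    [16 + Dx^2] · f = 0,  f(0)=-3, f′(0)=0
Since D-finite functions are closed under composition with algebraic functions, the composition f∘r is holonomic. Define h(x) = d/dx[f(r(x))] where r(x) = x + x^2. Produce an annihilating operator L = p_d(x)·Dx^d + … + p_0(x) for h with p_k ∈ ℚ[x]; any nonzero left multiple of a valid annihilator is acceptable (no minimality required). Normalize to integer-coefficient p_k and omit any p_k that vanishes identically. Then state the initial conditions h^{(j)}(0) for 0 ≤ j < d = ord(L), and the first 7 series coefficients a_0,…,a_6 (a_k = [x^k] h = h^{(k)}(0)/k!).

L = (28 + 128·x + 384·x^2 + 512·x^3 + 256·x^4) + (-6 - 12·x)·Dx + (1 + 4·x + 4·x^2)·Dx^2  (order 2).
h: a_k = 0, 48, 144, -32, -640, -5248/5, -896/5, …
ICs: h(0) = 0, h′(0) = 48.

f: a_k = -3, 0, 24, 0, -32, 0, 256/15, …
L₀ from L_f via x↦r, Dx↦r'^{-1}Dx.
h=h₀': d/dx-closure on L₀ ⇒ L.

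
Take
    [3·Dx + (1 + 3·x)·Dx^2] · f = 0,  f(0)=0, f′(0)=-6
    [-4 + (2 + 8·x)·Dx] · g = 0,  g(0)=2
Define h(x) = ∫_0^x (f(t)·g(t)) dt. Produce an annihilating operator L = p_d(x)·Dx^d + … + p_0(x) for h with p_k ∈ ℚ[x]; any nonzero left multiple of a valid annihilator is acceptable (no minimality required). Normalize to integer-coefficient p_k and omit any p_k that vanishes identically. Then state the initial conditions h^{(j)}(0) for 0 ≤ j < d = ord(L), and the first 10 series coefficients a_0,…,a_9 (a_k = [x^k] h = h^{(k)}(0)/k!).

f: a_k = 0, -6, 9, -18, 81/2, -486/5, 243, -4374/7, 6561/4, -4374, …
g: a_k = 2, 4, -4, 8, -20, 56, -168, 528, -1716, 5720, …
f·g: L₀ = L_f ⊗_s L_g, ord ≤ 2·1.
∫: right-multiply L₀ by Dx.
L = (6 + 12·x)·Dx + (-1 - 4·x)·Dx^2 + (1 + 11·x + 40·x^2 + 48·x^3)·Dx^3  (order 3).
h: a_k = 0, 0, -6, -2, 6, -15, 193/5, -3624/35, 20187/70, -58073/70, …
ICs: h(0) = 0, h′(0) = 0, h′′(0) = -12.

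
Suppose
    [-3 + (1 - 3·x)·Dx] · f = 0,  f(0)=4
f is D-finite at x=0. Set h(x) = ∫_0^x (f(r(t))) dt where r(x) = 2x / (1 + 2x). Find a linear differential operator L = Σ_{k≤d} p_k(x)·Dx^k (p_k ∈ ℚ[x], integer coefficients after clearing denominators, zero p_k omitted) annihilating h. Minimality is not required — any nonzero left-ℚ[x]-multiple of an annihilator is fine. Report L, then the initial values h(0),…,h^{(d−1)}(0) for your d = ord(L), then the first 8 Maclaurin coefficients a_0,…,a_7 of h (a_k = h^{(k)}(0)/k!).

f: a_k = 4, 12, 36, 108, 324, 972, 2916, 8748, …
h₀=f(r): pull back L_f along r ⇒ L₀.
h=∫₀ˣh₀: take L = L₀·Dx.
L = 6·Dx + (-1 + 2·x + 8·x^2)·Dx^2  (order 2).
h: a_k = 0, 4, 12, 32, 96, 1536/5, 1024, 24576/7, …
ICs: h(0) = 0, h′(0) = 4.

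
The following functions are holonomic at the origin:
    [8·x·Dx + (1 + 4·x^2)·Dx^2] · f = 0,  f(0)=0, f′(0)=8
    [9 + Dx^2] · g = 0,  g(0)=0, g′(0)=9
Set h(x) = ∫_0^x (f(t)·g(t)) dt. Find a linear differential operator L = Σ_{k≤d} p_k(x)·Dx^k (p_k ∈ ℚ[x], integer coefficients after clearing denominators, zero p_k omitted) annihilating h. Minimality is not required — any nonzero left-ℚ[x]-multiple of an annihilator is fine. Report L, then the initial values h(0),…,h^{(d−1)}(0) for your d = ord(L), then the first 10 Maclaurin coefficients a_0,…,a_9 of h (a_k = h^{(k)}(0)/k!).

f: a_k = 0, 8, 0, -32/3, 0, 128/5, 0, -512/7, 0, 2048/9, …
g: a_k = 0, 9, 0, -27/2, 0, 243/40, 0, -729/560, 0, 729/4480, …
f·g: L₀ = L_f ⊗_s L_g, ord ≤ 2·2.
h=∫h₀ ⇒ L = L₀·Dx.
L = (2925 + 31536·x^2 + 95904·x^4 + 186624·x^6 + 186624·x^8)·Dx + (2448·x + 20160·x^3 + 62208·x^5 + 82944·x^7)·Dx^2 + (442 + 5088·x^2 + 19008·x^4 + 41472·x^6 + 41472·x^8)·Dx^3 + (272·x + 2240·x^3 + 6912·x^5 + 9216·x^7)·Dx^4 + (13 + 176·x^2 + 928·x^4 + 2304·x^6 + 2304·x^8)·Dx^5  (order 5).
h: a_k = 0, 0, 0, 24, 0, -204/5, 0, 423/7, 0, -1199/10, …
ICs: h(0) = 0, h′(0) = 0, h′′(0) = 0, h′′′(0) = 144, h′′′′(0) = 0.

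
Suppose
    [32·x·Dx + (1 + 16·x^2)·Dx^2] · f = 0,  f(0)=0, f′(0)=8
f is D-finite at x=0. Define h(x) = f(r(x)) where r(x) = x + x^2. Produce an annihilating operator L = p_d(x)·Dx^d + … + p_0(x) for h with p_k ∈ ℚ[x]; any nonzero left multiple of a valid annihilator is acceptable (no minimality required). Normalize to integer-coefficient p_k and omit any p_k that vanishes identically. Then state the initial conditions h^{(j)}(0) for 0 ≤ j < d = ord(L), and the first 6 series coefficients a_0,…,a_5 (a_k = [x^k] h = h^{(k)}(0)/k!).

L = (-2 + 32·x + 128·x^2 + 192·x^3 + 96·x^4)·Dx + (1 + 2·x + 16·x^2 + 64·x^3 + 80·x^4 + 32·x^5)·Dx^2  (order 2).
h: a_k = 0, 8, 8, -128/3, -128, 1408/5, …
ICs: h(0) = 0, h′(0) = 8.

f: a_k = 0, 8, 0, -128/3, 0, 2048/5, …
Change of var in L_f (x↦r) gives L₀.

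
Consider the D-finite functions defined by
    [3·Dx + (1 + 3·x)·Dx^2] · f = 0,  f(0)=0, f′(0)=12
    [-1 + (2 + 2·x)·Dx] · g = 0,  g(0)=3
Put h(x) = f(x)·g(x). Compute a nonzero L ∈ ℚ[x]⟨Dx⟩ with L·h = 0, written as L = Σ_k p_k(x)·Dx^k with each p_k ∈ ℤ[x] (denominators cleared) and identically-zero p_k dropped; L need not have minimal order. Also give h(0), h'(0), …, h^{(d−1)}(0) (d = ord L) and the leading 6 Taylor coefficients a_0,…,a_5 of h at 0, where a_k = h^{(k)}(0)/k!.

L = (-3 + 3·x) + (8 + 8·x)·Dx + (4 + 20·x + 28·x^2 + 12·x^3)·Dx^2  (order 2).
h: a_k = 0, 36, -36, 153/2, -180, 70947/160, …
ICs: h(0) = 0, h′(0) = 36.

f: a_k = 0, 12, -18, 36, -81, 972/5, …
g: a_k = 3, 3/2, -3/8, 3/16, -15/128, 21/256, …
h₀=f·g: eliminate ⇒ L₀, order ≤ 2·1.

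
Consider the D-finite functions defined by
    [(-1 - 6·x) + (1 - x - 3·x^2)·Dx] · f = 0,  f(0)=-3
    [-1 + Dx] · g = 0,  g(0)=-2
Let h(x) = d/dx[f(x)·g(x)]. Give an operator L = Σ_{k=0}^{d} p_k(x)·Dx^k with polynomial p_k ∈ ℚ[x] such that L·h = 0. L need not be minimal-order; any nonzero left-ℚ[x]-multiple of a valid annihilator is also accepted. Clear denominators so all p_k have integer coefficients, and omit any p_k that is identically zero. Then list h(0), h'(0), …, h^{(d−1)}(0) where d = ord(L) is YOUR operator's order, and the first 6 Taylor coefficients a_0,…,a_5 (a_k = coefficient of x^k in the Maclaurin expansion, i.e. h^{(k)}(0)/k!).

f: a_k = -3, -3, -12, -21, -57, -120, …
g: a_k = -2, -2, -1, -1/3, -1/12, -1/60, …
Sym-product of L_f,L_g gives L₀ (≤ ord 1).
Differentiate: ansatz ord ≤ ord L₀ ⇒ L.
L = (11 + 26·x + 31·x^2 - 30·x^3 + 9·x^4) + (-2 - 3·x + 14·x^2 + 12·x^3 - 9·x^4)·Dx  (order 1).
h: a_k = 12, 66, 210, 677, 3793/2, 106447/20, …
ICs: h(0) = 12.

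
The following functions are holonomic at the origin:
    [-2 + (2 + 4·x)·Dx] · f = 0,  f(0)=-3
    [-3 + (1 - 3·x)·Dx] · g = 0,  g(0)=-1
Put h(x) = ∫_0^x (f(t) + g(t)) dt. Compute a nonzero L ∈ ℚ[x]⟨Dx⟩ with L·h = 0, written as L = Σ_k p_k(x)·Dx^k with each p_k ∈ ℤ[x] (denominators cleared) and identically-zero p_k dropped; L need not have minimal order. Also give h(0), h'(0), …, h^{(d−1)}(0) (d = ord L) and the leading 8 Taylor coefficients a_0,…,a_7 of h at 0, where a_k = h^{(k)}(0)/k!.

f: a_k = -3, -3, 3/2, -3/2, 15/8, -21/8, 63/16, -99/16, …
g: a_k = -1, -3, -9, -27, -81, -243, -729, -2187, …
Weyl lclm of L_f,L_g ⇒ L₀ (ord ≤ 2).
h=∫h₀ ⇒ L = L₀·Dx.
L = (21 + 27·x)·Dx + (-19 - 66·x - 81·x^2)·Dx^2 + (2 + 7·x - 21·x^2 - 54·x^3)·Dx^3  (order 3).
h: a_k = 0, -4, -3, -5/2, -57/8, -633/40, -655/16, -11601/112, …
ICs: h(0) = 0, h′(0) = -4, h′′(0) = -6.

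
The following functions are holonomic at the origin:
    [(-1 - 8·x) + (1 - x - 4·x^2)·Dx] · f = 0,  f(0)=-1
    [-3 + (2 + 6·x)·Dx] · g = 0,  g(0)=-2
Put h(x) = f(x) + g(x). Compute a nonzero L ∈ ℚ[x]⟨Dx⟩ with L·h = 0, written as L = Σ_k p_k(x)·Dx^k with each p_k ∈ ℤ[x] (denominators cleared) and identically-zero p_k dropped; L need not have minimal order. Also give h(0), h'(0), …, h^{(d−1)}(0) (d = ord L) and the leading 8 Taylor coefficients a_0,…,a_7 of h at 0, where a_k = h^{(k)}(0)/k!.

L = (-69 - 387·x - 900·x^2 - 1440·x^3) + (49 + 318·x + 1257·x^2 + 3240·x^3 + 3600·x^4)·Dx + (2 - 46·x - 234·x^2 + 86·x^3 + 1440·x^4 + 1440·x^5)·Dx^2  (order 2).
h: a_k = -3, -4, -11/4, -99/8, -1451/64, -10021/128, -77363/512, -523755/1024, …
ICs: h(0) = -3, h′(0) = -4.

f: a_k = -1, -1, -5, -9, -29, -65, -181, -441, …
g: a_k = -2, -3, 9/4, -27/8, 405/64, -1701/128, 15309/512, -72171/1024, …
L₀ := lclm(L_f,L_g); ord L₀ ≤ 1+1.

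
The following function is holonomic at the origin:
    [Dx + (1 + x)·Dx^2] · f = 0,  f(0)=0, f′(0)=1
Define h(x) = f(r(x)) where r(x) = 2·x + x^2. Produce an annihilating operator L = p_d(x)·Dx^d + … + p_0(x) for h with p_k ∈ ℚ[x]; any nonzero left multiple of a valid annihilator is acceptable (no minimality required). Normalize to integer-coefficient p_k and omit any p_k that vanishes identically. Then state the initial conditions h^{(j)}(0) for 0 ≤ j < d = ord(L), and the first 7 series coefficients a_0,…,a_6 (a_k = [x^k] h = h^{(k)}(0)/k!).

L = Dx + (1 + x)·Dx^2  (order 2).
h: a_k = 0, 2, -1, 2/3, -1/2, 2/5, -1/3, …
ICs: h(0) = 0, h′(0) = 2.

f: a_k = 0, 1, -1/2, 1/3, -1/4, 1/5, -1/6, …
Substitute x→r, Dx→(1/r')Dx; clear ⇒ L₀.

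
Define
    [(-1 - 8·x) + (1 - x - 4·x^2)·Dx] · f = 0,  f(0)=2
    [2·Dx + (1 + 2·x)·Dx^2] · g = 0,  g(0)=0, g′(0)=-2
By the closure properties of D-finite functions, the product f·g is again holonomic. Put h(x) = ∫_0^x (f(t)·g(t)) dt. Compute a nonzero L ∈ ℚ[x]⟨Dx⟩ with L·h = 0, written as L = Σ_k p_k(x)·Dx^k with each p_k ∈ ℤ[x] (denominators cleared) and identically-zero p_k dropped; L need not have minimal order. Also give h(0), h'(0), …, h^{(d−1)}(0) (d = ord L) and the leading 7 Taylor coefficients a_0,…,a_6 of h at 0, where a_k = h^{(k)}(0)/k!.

f: a_k = 2, 2, 10, 18, 58, 130, 362, …
g: a_k = 0, -2, 2, -8/3, 4, -32/5, 32/3, …
h₀=f·g: eliminate ⇒ L₀, order ≤ 1·2.
h=∫₀ˣh₀: take L = L₀·Dx.
L = (10 + 32·x)·Dx + (22·x + 40·x^2)·Dx^2 + (-1 - x + 6·x^2 + 8·x^3)·Dx^3  (order 3).
h: a_k = 0, 0, -2, 0, -16/3, -8/3, -836/45, …
ICs: h(0) = 0, h′(0) = 0, h′′(0) = -4.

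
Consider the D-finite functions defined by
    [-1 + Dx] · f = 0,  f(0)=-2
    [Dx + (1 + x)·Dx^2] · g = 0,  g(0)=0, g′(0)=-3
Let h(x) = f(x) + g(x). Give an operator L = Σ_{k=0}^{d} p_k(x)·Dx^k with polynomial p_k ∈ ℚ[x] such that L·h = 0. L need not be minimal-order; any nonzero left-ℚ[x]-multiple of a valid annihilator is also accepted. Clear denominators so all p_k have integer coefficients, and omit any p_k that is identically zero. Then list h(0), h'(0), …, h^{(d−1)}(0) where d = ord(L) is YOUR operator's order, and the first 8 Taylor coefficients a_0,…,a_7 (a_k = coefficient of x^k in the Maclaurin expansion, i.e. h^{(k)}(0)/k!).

f: a_k = -2, -2, -1, -1/3, -1/12, -1/60, -1/360, -1/2520, …
g: a_k = 0, -3, 3/2, -1, 3/4, -3/5, 1/2, -3/7, …
L₀ := lclm(L_f,L_g); ord L₀ ≤ 1+2.
L = (-3 - x)·Dx + (1 - 2·x - x^2)·Dx^2 + (2 + 3·x + x^2)·Dx^3  (order 3).
h: a_k = -2, -5, 1/2, -4/3, 2/3, -37/60, 179/360, -1081/2520, …
ICs: h(0) = -2, h′(0) = -5, h′′(0) = 1.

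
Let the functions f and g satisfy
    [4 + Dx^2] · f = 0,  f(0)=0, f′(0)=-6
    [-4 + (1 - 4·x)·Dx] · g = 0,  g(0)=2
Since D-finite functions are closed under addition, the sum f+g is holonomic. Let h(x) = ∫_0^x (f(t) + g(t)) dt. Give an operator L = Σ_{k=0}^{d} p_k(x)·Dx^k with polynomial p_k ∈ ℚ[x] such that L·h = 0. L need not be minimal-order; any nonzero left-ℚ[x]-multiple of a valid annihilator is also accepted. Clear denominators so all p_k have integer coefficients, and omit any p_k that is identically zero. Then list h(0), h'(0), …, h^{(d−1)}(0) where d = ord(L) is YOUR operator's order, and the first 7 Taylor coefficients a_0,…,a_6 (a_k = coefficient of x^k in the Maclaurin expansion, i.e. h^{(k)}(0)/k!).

L = (-400 + 128·x - 256·x^2)·Dx + (36 - 176·x + 192·x^2 - 256·x^3)·Dx^2 + (-100 + 32·x - 64·x^2)·Dx^3 + (9 - 44·x + 48·x^2 - 64·x^3)·Dx^4  (order 4).
h: a_k = 0, 2, 1, 32/3, 33, 512/5, 1706/5, …
ICs: h(0) = 0, h′(0) = 2, h′′(0) = 2, h′′′(0) = 64.

f: a_k = 0, -6, 0, 4, 0, -4/5, 0, …
g: a_k = 2, 8, 32, 128, 512, 2048, 8192, …
L₀ := lclm(L_f,L_g); ord L₀ ≤ 2+1.
Integrate: L := L₀·Dx.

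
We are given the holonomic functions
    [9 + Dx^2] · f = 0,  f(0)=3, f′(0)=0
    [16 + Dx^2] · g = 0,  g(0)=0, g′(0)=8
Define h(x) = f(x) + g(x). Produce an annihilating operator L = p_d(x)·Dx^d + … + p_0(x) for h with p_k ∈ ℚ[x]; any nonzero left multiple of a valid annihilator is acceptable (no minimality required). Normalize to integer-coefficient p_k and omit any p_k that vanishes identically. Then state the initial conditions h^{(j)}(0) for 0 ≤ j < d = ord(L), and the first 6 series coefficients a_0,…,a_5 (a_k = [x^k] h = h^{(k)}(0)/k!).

L = 144 + 25·Dx^2 + Dx^4  (order 4).
h: a_k = 3, 8, -27/2, -64/3, 81/8, 256/15, …
ICs: h(0) = 3, h′(0) = 8, h′′(0) = -27, h′′′(0) = -128.

f: a_k = 3, 0, -27/2, 0, 81/8, 0, …
g: a_k = 0, 8, 0, -64/3, 0, 256/15, …
f+g: L₀ = lclm(L_f,L_g), ord ≤ 2+2.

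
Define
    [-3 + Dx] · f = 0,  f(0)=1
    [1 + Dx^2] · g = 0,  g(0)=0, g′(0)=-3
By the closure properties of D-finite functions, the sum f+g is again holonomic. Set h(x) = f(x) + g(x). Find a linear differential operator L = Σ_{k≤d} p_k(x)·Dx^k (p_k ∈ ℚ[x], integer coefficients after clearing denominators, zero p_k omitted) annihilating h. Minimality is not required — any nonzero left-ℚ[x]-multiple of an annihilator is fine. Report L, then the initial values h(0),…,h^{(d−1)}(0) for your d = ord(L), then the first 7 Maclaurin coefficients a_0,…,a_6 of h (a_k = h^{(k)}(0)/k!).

f: a_k = 1, 3, 9/2, 9/2, 27/8, 81/40, 81/80, …
g: a_k = 0, -3, 0, 1/2, 0, -1/40, 0, …
h₀=f+g: left-lcm gives L₀, ord ≤ 3.
L = -3 + Dx - 3·Dx^2 + Dx^3  (order 3).
h: a_k = 1, 0, 9/2, 5, 27/8, 2, 81/80, …
ICs: h(0) = 1, h′(0) = 0, h′′(0) = 9.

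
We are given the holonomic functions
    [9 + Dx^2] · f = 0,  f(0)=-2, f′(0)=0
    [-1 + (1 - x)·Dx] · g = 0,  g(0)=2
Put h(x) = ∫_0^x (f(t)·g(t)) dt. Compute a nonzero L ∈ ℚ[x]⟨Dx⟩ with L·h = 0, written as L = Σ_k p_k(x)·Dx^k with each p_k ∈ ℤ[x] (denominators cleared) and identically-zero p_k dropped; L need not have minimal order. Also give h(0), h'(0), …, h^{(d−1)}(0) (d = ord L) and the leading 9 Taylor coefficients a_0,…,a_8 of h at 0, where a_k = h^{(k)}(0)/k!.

f: a_k = -2, 0, 9, 0, -27/4, 0, 81/40, 0, -729/2240, …
g: a_k = 2, 2, 2, 2, 2, 2, 2, 2, 2, …
h₀=f·g: eliminate ⇒ L₀, order ≤ 2·1.
h=∫₀ˣh₀: take L = L₀·Dx.
L = (-9 + 9·x)·Dx + 2·Dx^2 + (-1 + x)·Dx^3  (order 3).
h: a_k = 0, -4, -2, 14/3, 7/2, 1/10, 1/12, 13/20, 91/160, …
ICs: h(0) = 0, h′(0) = -4, h′′(0) = -4.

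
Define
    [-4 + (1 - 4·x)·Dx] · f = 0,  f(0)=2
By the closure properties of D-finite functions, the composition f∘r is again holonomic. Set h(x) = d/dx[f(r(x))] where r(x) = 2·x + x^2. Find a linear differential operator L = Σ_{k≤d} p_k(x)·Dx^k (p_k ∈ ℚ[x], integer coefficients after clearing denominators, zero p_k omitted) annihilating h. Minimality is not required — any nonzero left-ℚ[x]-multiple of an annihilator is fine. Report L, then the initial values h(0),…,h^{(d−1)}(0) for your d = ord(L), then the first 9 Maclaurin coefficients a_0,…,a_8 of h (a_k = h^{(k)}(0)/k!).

f: a_k = 2, 8, 32, 128, 512, 2048, 8192, 32768, 131072, …
Substitute x→r, Dx→(1/r')Dx; clear ⇒ L₀.
Differentiate: ansatz ord ≤ ord L₀ ⇒ L.
L = (17 + 24·x + 12·x^2) + (-1 + 7·x + 12·x^2 + 4·x^3)·Dx  (order 1).
h: a_k = 16, 272, 3456, 39040, 413440, 4203264, 41545728, 402264064, 3834040320, …
ICs: h(0) = 16.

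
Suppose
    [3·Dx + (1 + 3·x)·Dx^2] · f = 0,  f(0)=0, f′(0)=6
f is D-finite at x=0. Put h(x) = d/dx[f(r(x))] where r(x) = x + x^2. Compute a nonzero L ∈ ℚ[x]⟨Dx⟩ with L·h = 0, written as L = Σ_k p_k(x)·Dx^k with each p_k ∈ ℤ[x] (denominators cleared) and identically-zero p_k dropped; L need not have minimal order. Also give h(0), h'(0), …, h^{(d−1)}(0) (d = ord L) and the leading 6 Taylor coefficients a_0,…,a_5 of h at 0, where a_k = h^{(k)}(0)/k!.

L = (1 + 6·x + 6·x^2) + (1 + 5·x + 9·x^2 + 6·x^3)·Dx  (order 1).
h: a_k = 6, -6, 0, 18, -54, 108, …
ICs: h(0) = 6.

f: a_k = 0, 6, -9, 18, -81/2, 486/5, …
Substitute x→r, Dx→(1/r')Dx; clear ⇒ L₀.
Differentiate: ansatz ord ≤ ord L₀ ⇒ L.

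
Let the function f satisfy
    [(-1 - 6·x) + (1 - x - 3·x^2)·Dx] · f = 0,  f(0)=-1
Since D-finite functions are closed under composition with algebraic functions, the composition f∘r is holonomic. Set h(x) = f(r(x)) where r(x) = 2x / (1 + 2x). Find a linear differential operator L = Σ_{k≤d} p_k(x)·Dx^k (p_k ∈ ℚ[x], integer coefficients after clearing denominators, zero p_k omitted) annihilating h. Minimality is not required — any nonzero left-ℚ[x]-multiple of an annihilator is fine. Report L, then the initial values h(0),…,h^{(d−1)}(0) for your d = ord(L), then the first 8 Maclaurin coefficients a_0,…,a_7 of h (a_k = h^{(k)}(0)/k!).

L = (2 + 28·x) + (-1 - 4·x + 8·x^2 + 24·x^3)·Dx  (order 1).
h: a_k = -1, -2, -12, 0, -144, 288, -2304, 8064, …
ICs: h(0) = -1.

f: a_k = -1, -1, -4, -7, -19, -40, -97, -217, …
Change of var in L_f (x↦r) gives L₀.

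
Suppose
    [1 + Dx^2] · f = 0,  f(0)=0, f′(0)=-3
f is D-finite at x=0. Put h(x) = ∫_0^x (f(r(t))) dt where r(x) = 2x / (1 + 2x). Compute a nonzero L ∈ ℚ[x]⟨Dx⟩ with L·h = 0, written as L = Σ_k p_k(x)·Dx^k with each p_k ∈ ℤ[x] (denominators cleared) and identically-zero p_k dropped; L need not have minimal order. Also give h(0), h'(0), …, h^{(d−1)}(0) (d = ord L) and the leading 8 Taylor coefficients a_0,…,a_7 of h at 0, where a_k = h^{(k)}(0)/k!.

L = 4·Dx + (4 + 24·x + 48·x^2 + 32·x^3)·Dx^2 + (1 + 8·x + 24·x^2 + 32·x^3 + 16·x^4)·Dx^3  (order 3).
h: a_k = 0, 0, -3, 4, -5, 24/5, -2/15, -120/7, …
ICs: h(0) = 0, h′(0) = 0, h′′(0) = -6.

f: a_k = 0, -3, 0, 1/2, 0, -1/40, 0, 1/1680, …
f∘r: x↦r, Dx↦Dx/r' in L_f ⇒ L₀.
Integrate: L := L₀·Dx.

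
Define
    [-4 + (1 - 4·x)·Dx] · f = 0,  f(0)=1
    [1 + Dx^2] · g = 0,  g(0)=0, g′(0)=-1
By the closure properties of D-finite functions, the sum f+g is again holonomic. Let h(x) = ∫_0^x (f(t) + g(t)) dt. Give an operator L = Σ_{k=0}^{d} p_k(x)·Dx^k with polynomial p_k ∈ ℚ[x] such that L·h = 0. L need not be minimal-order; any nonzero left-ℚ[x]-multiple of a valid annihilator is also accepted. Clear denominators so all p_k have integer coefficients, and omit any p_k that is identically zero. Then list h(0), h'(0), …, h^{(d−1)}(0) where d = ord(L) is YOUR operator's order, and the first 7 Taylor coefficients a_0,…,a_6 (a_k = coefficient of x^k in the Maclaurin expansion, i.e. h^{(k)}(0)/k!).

L = (388 - 32·x + 64·x^2)·Dx + (-33 + 140·x - 48·x^2 + 64·x^3)·Dx^2 + (388 - 32·x + 64·x^2)·Dx^3 + (-33 + 140·x - 48·x^2 + 64·x^3)·Dx^4  (order 4).
h: a_k = 0, 1, 3/2, 16/3, 385/24, 256/5, 122879/720, …
ICs: h(0) = 0, h′(0) = 1, h′′(0) = 3, h′′′(0) = 32.

f: a_k = 1, 4, 16, 64, 256, 1024, 4096, …
g: a_k = 0, -1, 0, 1/6, 0, -1/120, 0, …
h₀=f+g: left-lcm gives L₀, ord ≤ 3.
∫: right-multiply L₀ by Dx.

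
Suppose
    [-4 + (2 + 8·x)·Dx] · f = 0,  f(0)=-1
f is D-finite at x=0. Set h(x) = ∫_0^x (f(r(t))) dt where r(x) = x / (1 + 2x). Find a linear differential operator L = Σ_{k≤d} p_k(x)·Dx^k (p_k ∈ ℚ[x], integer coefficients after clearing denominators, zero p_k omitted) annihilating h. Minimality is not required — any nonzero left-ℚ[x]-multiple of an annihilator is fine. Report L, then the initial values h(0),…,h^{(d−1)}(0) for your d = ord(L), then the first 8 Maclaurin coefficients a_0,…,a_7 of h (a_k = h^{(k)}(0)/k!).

f: a_k = -1, -2, 2, -4, 10, -28, 84, -264, …
L₀ from L_f via x↦r, Dx↦r'^{-1}Dx.
h=∫₀ˣh₀: take L = L₀·Dx.
L = -2·Dx + (1 + 8·x + 12·x^2)·Dx^2  (order 2).
h: a_k = 0, -1, -1, 2, -5, 74/5, -50, 1308/7, …
ICs: h(0) = 0, h′(0) = -1.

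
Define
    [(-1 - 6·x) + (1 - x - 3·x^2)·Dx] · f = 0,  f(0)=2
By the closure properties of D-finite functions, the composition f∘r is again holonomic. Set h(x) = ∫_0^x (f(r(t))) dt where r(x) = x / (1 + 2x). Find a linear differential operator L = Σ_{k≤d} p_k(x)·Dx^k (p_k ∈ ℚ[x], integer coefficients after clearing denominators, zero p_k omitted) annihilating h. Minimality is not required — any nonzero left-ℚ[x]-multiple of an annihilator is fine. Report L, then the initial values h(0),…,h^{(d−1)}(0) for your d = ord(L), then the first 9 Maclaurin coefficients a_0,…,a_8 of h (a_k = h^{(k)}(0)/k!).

f: a_k = 2, 2, 8, 14, 38, 80, 194, 434, 1016, …
f∘r: x↦r, Dx↦Dx/r' in L_f ⇒ L₀.
h=∫₀ˣh₀: take L = L₀·Dx.
L = (1 + 8·x)·Dx + (-1 - 5·x - 5·x^2 + 2·x^3)·Dx^2  (order 2).
h: a_k = 0, 2, 1, 4/3, -5/2, 34/5, -56/3, 370/7, -611/4, …
ICs: h(0) = 0, h′(0) = 2.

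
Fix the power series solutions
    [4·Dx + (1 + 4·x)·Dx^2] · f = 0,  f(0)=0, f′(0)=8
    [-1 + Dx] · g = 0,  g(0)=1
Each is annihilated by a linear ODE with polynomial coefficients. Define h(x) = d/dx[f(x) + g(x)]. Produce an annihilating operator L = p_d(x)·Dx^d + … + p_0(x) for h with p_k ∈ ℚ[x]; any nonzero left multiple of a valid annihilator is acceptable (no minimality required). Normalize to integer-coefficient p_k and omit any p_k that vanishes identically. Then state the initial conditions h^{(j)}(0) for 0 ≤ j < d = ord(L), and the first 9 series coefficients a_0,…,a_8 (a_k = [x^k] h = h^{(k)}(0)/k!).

L = (-36 - 16·x) + (31 - 8·x - 16·x^2)·Dx + (5 + 24·x + 16·x^2)·Dx^2  (order 2).
h: a_k = 9, -31, 257/2, -3071/6, 49153/24, -983039/120, 23592961/720, -660602879/5040, 21139292161/40320, …
ICs: h(0) = 9, h′(0) = -31.

f: a_k = 0, 8, -16, 128/3, -128, 2048/5, -4096/3, 32768/7, -16384, …
g: a_k = 1, 1, 1/2, 1/6, 1/24, 1/120, 1/720, 1/5040, 1/40320, …
h₀=f+g: left-lcm gives L₀, ord ≤ 3.
Differentiate: ansatz ord ≤ ord L₀ ⇒ L.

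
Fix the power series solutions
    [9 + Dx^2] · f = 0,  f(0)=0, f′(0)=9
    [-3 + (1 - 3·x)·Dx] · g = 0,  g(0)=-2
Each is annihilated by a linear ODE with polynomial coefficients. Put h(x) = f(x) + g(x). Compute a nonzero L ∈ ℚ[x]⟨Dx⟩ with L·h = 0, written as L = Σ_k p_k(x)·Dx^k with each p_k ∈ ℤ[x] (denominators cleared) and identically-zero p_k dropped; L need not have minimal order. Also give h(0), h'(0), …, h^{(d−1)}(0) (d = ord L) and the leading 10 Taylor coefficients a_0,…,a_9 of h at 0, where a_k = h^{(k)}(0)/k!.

L = (-63 + 54·x - 81·x^2) + (9 - 45·x + 81·x^2 - 81·x^3)·Dx + (-7 + 6·x - 9·x^2)·Dx^2 + (1 - 5·x + 9·x^2 - 9·x^3)·Dx^3  (order 3).
h: a_k = -2, 3, -18, -135/2, -162, -19197/40, -1458, -2450169/560, -13122, -176358951/4480, …
ICs: h(0) = -2, h′(0) = 3, h′′(0) = -36.

f: a_k = 0, 9, 0, -27/2, 0, 243/40, 0, -729/560, 0, 729/4480, …
g: a_k = -2, -6, -18, -54, -162, -486, -1458, -4374, -13122, -39366, …
Weyl lclm of L_f,L_g ⇒ L₀ (ord ≤ 3).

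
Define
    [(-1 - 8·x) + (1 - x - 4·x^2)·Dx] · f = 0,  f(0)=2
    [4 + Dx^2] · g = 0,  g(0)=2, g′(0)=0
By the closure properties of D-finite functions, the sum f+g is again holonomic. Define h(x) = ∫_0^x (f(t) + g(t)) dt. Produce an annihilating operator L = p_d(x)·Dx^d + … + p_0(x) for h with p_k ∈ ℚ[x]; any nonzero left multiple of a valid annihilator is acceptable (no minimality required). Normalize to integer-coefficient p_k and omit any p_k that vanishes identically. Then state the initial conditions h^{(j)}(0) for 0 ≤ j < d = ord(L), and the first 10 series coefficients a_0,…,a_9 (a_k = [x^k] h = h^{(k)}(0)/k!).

f: a_k = 2, 2, 10, 18, 58, 130, 362, 882, 2330, 5858, …
g: a_k = 2, 0, -4, 0, 4/3, 0, -8/45, 0, 4/315, 0, …
Sum ⇒ L₀ = lclm(L_f,L_g) in ℚ(x)⟨Dx⟩.
h=∫₀ˣh₀: take L = L₀·Dx.
L = (116 + 1008·x + 968·x^2 + 2688·x^3 + 640·x^4 + 1024·x^5)·Dx + (-28 - 4·x + 8·x^2 + 200·x^3 + 480·x^4 + 384·x^5 + 512·x^6)·Dx^2 + (29 + 252·x + 242·x^2 + 672·x^3 + 160·x^4 + 256·x^5)·Dx^3 + (-7 - x + 2·x^2 + 50·x^3 + 120·x^4 + 96·x^5 + 128·x^6)·Dx^4  (order 4).
h: a_k = 0, 4, 1, 2, 9/2, 178/15, 65/3, 2326/45, 441/4, 733954/2835, …
ICs: h(0) = 0, h′(0) = 4, h′′(0) = 2, h′′′(0) = 12.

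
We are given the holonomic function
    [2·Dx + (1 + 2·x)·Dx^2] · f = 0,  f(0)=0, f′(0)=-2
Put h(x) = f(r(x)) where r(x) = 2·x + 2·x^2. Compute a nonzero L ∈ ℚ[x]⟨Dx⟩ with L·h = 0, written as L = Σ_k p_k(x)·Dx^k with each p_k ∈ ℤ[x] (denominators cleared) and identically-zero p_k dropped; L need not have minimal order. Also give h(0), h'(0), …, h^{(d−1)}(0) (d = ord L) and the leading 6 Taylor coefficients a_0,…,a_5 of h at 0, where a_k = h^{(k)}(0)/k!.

f: a_k = 0, -2, 2, -8/3, 4, -32/5, …
Substitute x→r, Dx→(1/r')Dx; clear ⇒ L₀.
L = 2·Dx + (1 + 2·x)·Dx^2  (order 2).
h: a_k = 0, -4, 4, -16/3, 8, -64/5, …
ICs: h(0) = 0, h′(0) = -4.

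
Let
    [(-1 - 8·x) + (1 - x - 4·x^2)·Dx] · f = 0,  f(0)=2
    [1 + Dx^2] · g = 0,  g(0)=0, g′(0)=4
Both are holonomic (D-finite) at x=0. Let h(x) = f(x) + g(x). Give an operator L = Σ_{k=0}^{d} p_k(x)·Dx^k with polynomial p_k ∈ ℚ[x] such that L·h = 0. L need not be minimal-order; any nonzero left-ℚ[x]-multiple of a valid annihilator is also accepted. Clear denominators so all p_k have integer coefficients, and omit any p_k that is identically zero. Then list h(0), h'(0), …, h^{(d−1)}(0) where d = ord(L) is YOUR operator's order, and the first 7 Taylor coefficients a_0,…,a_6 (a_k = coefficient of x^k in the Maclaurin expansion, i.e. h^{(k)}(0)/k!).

f: a_k = 2, 2, 10, 18, 58, 130, 362, …
g: a_k = 0, 4, 0, -2/3, 0, 1/30, 0, …
f+g: L₀ = lclm(L_f,L_g), ord ≤ 1+2.
L = (55 + 486·x + 553·x^2 + 1488·x^3 + 80·x^4 + 128·x^5) + (-11 - 11·x - 23·x^2 + 169·x^3 + 348·x^4 + 48·x^5 + 64·x^6)·Dx + (55 + 486·x + 553·x^2 + 1488·x^3 + 80·x^4 + 128·x^5)·Dx^2 + (-11 - 11·x - 23·x^2 + 169·x^3 + 348·x^4 + 48·x^5 + 64·x^6)·Dx^3  (order 3).
h: a_k = 2, 6, 10, 52/3, 58, 3901/30, 362, …
ICs: h(0) = 2, h′(0) = 6, h′′(0) = 20.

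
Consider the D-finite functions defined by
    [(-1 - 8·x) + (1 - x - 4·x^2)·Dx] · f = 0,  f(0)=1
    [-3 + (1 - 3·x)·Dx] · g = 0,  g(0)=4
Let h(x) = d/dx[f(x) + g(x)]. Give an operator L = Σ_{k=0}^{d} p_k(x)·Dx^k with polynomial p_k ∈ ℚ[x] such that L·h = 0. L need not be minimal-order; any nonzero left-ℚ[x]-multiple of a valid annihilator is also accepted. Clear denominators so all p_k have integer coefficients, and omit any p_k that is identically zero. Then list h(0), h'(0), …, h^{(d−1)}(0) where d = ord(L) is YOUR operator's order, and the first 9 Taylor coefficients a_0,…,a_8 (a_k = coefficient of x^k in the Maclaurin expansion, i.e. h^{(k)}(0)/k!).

L = (54 - 288·x + 1728·x^2 - 2304·x^3 + 1728·x^4) + (-42·x - 144·x^2 + 1248·x^3 - 2088·x^4 + 1728·x^5)·Dx + (-1 + 16·x - 71·x^2 + 96·x^3 + 72·x^4 - 312·x^5 + 288·x^6)·Dx^2  (order 2).
h: a_k = 13, 82, 351, 1412, 5185, 18582, 64323, 219272, 734949, …
ICs: h(0) = 13, h′(0) = 82.

f: a_k = 1, 1, 5, 9, 29, 65, 181, 441, 1165, …
g: a_k = 4, 12, 36, 108, 324, 972, 2916, 8748, 26244, …
Sum ⇒ L₀ = lclm(L_f,L_g) in ℚ(x)⟨Dx⟩.
Derive L from L₀ (diff closure).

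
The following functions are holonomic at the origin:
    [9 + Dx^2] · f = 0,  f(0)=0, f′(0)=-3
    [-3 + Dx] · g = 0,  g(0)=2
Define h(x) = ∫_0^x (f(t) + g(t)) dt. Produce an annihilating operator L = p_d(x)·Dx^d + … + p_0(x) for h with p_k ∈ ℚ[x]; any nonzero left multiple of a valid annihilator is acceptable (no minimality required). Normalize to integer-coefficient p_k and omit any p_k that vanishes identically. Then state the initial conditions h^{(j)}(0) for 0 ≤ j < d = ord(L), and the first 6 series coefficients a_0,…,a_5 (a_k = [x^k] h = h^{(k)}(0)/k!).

f: a_k = 0, -3, 0, 9/2, 0, -81/40, …
g: a_k = 2, 6, 9, 9, 27/4, 81/20, …
h₀=f+g: left-lcm gives L₀, ord ≤ 3.
h=∫h₀ ⇒ L = L₀·Dx.
L = -27·Dx + 9·Dx^2 - 3·Dx^3 + Dx^4  (order 4).
h: a_k = 0, 2, 3/2, 3, 27/8, 27/20, …
ICs: h(0) = 0, h′(0) = 2, h′′(0) = 3, h′′′(0) = 18.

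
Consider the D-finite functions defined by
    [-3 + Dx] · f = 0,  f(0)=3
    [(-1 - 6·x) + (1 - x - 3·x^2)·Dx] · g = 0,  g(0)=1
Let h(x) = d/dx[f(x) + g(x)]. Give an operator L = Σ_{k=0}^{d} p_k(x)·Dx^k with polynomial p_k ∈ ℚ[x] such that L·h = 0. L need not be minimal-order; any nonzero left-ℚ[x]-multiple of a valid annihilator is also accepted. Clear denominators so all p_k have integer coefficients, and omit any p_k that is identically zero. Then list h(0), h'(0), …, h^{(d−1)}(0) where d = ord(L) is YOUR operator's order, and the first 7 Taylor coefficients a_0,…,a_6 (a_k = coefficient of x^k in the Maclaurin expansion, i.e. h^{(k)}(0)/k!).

L = (54 + 774·x + 864·x^2 + 2916·x^3 + 1458·x^4) + (-33 - 252·x - 477·x^2 - 864·x^3 + 405·x^4 + 486·x^5)·Dx + (5 - 2·x + 63·x^2 - 36·x^3 - 297·x^4 - 162·x^5)·Dx^2  (order 2).
h: a_k = 10, 35, 123/2, 233/2, 1843/8, 24009/40, 122249/80, …
ICs: h(0) = 10, h′(0) = 35.

f: a_k = 3, 9, 27/2, 27/2, 81/8, 243/40, 243/80, …
g: a_k = 1, 1, 4, 7, 19, 40, 97, …
h₀=f+g: left-lcm gives L₀, ord ≤ 2.
Differentiate: ansatz ord ≤ ord L₀ ⇒ L.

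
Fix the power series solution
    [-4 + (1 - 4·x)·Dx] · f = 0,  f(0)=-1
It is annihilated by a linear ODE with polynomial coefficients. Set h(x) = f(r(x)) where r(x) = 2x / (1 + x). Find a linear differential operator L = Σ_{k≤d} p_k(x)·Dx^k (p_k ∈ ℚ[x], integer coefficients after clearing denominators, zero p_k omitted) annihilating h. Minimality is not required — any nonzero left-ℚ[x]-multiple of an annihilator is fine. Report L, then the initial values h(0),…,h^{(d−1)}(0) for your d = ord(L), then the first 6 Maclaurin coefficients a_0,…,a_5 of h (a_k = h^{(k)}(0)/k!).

f: a_k = -1, -4, -16, -64, -256, -1024, …
Substitute x→r, Dx→(1/r')Dx; clear ⇒ L₀.
L = 8 + (-1 + 6·x + 7·x^2)·Dx  (order 1).
h: a_k = -1, -8, -56, -392, -2744, -19208, …
ICs: h(0) = -1.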